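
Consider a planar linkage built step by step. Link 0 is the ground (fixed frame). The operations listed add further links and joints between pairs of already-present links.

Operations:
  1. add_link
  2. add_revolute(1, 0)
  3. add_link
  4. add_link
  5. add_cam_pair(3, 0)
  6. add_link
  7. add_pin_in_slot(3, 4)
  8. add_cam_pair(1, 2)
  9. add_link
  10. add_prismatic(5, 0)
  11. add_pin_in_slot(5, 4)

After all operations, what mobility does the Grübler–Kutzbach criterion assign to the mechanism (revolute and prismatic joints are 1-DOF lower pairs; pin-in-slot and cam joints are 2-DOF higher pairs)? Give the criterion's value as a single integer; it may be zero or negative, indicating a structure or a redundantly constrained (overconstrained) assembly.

M = 7

(L,J1,J2)=(1,0,0); link0 fixed
link1: (2,0,0)
R 1-0 [J1]: (2,1,0)
link2: (3,1,0)
link3: (4,1,0)
C 3-0 [J2]: (4,1,1)
link4: (5,1,1)
PS 3-4 [J2]: (5,1,2)
C 1-2 [J2]: (5,1,3)
link5: (6,1,3)
P 5-0 [J1]: (6,2,3)
PS 5-4 [J2]: (6,2,4)
Grübler: 3·5 − 2·2 − 4 = 7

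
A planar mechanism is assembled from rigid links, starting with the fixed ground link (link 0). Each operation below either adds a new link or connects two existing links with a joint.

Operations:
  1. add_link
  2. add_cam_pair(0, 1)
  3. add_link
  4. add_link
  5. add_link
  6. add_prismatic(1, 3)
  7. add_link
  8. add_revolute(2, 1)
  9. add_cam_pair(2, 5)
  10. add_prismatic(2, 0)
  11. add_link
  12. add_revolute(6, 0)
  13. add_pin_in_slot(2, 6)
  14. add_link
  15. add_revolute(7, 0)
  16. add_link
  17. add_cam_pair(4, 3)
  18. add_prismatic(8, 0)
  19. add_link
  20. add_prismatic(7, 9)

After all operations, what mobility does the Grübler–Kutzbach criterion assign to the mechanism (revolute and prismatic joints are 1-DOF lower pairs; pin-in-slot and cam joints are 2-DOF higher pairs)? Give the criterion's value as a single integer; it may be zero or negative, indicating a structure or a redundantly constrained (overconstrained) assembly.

L=1 J1=0 J2=0
add link → L=2 J1=0 J2=0
C@0,1 dof=2 J2 → L=2 J1=0 J2=1
add link → L=3 J1=0 J2=1
add link → L=4 J1=0 J2=1
add link → L=5 J1=0 J2=1
P@1,3 dof=1 J1 → L=5 J1=1 J2=1
add link → L=6 J1=1 J2=1
R@2,1 dof=1 J1 → L=6 J1=2 J2=1
C@2,5 dof=2 J2 → L=6 J1=2 J2=2
P@2,0 dof=1 J1 → L=6 J1=3 J2=2
add link → L=7 J1=3 J2=2
R@6,0 dof=1 J1 → L=7 J1=4 J2=2
PS@2,6 dof=2 J2 → L=7 J1=4 J2=3
add link → L=8 J1=4 J2=3
R@7,0 dof=1 J1 → L=8 J1=5 J2=3
add link → L=9 J1=5 J2=3
C@4,3 dof=2 J2 → L=9 J1=5 J2=4
P@8,0 dof=1 J1 → L=9 J1=6 J2=4
add link → L=10 J1=6 J2=4
P@7,9 dof=1 J1 → L=10 J1=7 J2=4
M=3(L−1)−2J1−J2=3·9−2·7−4=9

M = 9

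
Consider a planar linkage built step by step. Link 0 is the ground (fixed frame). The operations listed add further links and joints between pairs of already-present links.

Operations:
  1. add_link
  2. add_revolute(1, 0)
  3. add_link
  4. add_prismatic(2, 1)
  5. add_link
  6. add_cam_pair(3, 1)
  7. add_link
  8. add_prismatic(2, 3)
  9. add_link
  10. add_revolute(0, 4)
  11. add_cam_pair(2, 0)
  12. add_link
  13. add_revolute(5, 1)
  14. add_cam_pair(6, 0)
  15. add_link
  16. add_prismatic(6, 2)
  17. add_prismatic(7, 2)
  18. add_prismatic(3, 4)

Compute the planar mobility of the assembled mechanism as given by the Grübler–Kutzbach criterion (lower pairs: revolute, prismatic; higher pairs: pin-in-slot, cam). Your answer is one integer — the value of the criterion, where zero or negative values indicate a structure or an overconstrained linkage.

ground; <1,0,0>
#1 <2,0,0>
R:1↔0 J1 <2,1,0>
#2 <3,1,0>
P:2↔1 J1 <3,2,0>
#3 <4,2,0>
C:3↔1 J2 <4,2,1>
#4 <5,2,1>
P:2↔3 J1 <5,3,1>
#5 <6,3,1>
R:0↔4 J1 <6,4,1>
C:2↔0 J2 <6,4,2>
#6 <7,4,2>
R:5↔1 J1 <7,5,2>
C:6↔0 J2 <7,5,3>
#7 <8,5,3>
P:6↔2 J1 <8,6,3>
P:7↔2 J1 <8,7,3>
P:3↔4 J1 <8,8,3>
3×7 − 2×8 − 1×3 = 2

M = 2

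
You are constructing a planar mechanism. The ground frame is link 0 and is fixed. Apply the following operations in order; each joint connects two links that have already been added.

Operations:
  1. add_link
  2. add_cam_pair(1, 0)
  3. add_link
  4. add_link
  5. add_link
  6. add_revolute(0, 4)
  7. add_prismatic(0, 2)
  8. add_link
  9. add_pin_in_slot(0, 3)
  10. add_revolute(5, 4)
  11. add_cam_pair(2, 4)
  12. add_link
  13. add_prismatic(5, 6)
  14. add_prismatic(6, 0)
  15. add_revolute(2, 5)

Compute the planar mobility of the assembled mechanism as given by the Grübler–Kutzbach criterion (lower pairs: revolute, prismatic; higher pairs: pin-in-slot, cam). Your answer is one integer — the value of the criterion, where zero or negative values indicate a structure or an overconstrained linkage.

M = 3

L=1 J1=0 J2=0
add link → L=2 J1=0 J2=0
C@1,0 dof=2 J2 → L=2 J1=0 J2=1
add link → L=3 J1=0 J2=1
add link → L=4 J1=0 J2=1
add link → L=5 J1=0 J2=1
R@0,4 dof=1 J1 → L=5 J1=1 J2=1
P@0,2 dof=1 J1 → L=5 J1=2 J2=1
add link → L=6 J1=2 J2=1
PS@0,3 dof=2 J2 → L=6 J1=2 J2=2
R@5,4 dof=1 J1 → L=6 J1=3 J2=2
C@2,4 dof=2 J2 → L=6 J1=3 J2=3
add link → L=7 J1=3 J2=3
P@5,6 dof=1 J1 → L=7 J1=4 J2=3
P@6,0 dof=1 J1 → L=7 J1=5 J2=3
R@2,5 dof=1 J1 → L=7 J1=6 J2=3
M=3(L−1)−2J1−J2=3·6−2·6−3=3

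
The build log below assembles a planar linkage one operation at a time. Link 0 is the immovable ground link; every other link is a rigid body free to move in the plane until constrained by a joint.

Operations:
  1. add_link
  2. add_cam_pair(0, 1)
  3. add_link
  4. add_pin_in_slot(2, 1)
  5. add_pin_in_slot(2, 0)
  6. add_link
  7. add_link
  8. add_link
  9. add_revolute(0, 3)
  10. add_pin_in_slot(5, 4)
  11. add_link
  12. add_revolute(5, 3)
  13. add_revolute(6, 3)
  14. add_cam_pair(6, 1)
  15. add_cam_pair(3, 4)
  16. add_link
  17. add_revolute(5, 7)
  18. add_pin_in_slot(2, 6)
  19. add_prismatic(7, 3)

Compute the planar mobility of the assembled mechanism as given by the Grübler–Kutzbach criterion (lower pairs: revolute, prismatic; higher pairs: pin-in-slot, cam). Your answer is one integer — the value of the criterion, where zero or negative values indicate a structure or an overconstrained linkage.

ground; <1,0,0>
#1 <2,0,0>
C:0↔1 J2 <2,0,1>
#2 <3,0,1>
PS:2↔1 J2 <3,0,2>
PS:2↔0 J2 <3,0,3>
#3 <4,0,3>
#4 <5,0,3>
#5 <6,0,3>
R:0↔3 J1 <6,1,3>
PS:5↔4 J2 <6,1,4>
#6 <7,1,4>
R:5↔3 J1 <7,2,4>
R:6↔3 J1 <7,3,4>
C:6↔1 J2 <7,3,5>
C:3↔4 J2 <7,3,6>
#7 <8,3,6>
R:5↔7 J1 <8,4,6>
PS:2↔6 J2 <8,4,7>
P:7↔3 J1 <8,5,7>
3×7 − 2×5 − 1×7 = 4

M = 4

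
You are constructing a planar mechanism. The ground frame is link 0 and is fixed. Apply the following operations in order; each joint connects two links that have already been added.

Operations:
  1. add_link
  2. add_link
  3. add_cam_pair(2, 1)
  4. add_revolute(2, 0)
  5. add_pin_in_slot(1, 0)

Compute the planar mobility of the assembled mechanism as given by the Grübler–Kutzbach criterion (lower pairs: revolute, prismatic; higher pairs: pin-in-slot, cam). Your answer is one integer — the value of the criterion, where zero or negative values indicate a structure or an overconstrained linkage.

M = 2

(L,J1,J2)=(1,0,0); link0 fixed
link1: (2,0,0)
link2: (3,0,0)
C 2-1 [J2]: (3,0,1)
R 2-0 [J1]: (3,1,1)
PS 1-0 [J2]: (3,1,2)
Grübler: 3·2 − 2·1 − 2 = 2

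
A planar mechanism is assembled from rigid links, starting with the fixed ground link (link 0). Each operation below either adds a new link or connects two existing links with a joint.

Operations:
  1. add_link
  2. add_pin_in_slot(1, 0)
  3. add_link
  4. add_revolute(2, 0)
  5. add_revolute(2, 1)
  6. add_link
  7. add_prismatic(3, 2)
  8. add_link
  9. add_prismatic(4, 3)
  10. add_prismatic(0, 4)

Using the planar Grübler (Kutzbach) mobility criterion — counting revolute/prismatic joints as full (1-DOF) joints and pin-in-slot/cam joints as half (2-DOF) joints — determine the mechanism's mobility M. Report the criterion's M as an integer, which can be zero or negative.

L=1 J1=0 J2=0
add link → L=2 J1=0 J2=0
PS@1,0 dof=2 J2 → L=2 J1=0 J2=1
add link → L=3 J1=0 J2=1
R@2,0 dof=1 J1 → L=3 J1=1 J2=1
R@2,1 dof=1 J1 → L=3 J1=2 J2=1
add link → L=4 J1=2 J2=1
P@3,2 dof=1 J1 → L=4 J1=3 J2=1
add link → L=5 J1=3 J2=1
P@4,3 dof=1 J1 → L=5 J1=4 J2=1
P@0,4 dof=1 J1 → L=5 J1=5 J2=1
M=3(L−1)−2J1−J2=3·4−2·5−1=1

M = 1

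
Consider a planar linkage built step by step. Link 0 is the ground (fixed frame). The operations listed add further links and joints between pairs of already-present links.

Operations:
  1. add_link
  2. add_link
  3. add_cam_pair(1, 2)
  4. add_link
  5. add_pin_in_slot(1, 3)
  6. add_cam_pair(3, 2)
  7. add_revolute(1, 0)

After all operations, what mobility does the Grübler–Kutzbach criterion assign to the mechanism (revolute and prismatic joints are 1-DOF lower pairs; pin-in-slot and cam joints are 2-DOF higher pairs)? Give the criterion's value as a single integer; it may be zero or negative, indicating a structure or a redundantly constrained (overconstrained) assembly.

M = 4

link 0 = ground. State L|J1|J2 = 1|0|0
+link1  2|0|0
+link2  3|0|0
C(1,2) f=2→J2  3|0|1
+link3  4|0|1
PS(1,3) f=2→J2  4|0|2
C(3,2) f=2→J2  4|0|3
R(1,0) f=1→J1  4|1|3
M = 3(4−1)−2·1−3 = 9−2−3 = 4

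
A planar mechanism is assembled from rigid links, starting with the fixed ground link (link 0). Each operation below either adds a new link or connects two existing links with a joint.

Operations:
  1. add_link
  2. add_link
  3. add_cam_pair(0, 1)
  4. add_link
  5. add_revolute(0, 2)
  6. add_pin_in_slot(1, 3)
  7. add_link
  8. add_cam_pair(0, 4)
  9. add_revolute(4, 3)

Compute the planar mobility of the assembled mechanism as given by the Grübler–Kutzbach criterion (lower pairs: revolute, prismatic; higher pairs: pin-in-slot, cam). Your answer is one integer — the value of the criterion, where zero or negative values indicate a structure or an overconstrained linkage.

M = 5

(L,J1,J2)=(1,0,0); link0 fixed
link1: (2,0,0)
link2: (3,0,0)
C 0-1 [J2]: (3,0,1)
link3: (4,0,1)
R 0-2 [J1]: (4,1,1)
PS 1-3 [J2]: (4,1,2)
link4: (5,1,2)
C 0-4 [J2]: (5,1,3)
R 4-3 [J1]: (5,2,3)
Grübler: 3·4 − 2·2 − 3 = 5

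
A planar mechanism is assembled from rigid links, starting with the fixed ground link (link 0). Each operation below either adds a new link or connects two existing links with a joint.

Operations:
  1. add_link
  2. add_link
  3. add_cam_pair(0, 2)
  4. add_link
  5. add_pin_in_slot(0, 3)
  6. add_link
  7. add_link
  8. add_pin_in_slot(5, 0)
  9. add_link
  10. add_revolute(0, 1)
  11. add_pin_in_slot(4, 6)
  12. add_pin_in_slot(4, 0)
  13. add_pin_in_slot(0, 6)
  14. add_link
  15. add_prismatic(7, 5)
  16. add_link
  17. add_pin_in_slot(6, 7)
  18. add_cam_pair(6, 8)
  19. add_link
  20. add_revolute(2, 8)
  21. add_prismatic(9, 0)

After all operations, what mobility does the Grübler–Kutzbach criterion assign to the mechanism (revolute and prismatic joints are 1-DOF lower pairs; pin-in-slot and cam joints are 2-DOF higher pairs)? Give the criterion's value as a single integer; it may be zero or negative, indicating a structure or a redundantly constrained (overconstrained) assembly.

(L,J1,J2)=(1,0,0); link0 fixed
link1: (2,0,0)
link2: (3,0,0)
C 0-2 [J2]: (3,0,1)
link3: (4,0,1)
PS 0-3 [J2]: (4,0,2)
link4: (5,0,2)
link5: (6,0,2)
PS 5-0 [J2]: (6,0,3)
link6: (7,0,3)
R 0-1 [J1]: (7,1,3)
PS 4-6 [J2]: (7,1,4)
PS 4-0 [J2]: (7,1,5)
PS 0-6 [J2]: (7,1,6)
link7: (8,1,6)
P 7-5 [J1]: (8,2,6)
link8: (9,2,6)
PS 6-7 [J2]: (9,2,7)
C 6-8 [J2]: (9,2,8)
link9: (10,2,8)
R 2-8 [J1]: (10,3,8)
P 9-0 [J1]: (10,4,8)
Grübler: 3·9 − 2·4 − 8 = 11

M = 11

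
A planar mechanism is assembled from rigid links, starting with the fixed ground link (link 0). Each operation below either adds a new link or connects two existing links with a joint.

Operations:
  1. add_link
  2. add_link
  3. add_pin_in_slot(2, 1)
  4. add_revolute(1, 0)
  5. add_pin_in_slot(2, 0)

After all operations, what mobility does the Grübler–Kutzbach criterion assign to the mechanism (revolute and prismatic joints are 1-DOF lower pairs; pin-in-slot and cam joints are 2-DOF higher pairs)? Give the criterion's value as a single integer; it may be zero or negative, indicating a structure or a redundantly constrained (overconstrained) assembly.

link 0 = ground. State L|J1|J2 = 1|0|0
+link1  2|0|0
+link2  3|0|0
PS(2,1) f=2→J2  3|0|1
R(1,0) f=1→J1  3|1|1
PS(2,0) f=2→J2  3|1|2
M = 3(3−1)−2·1−2 = 6−2−2 = 2

M = 2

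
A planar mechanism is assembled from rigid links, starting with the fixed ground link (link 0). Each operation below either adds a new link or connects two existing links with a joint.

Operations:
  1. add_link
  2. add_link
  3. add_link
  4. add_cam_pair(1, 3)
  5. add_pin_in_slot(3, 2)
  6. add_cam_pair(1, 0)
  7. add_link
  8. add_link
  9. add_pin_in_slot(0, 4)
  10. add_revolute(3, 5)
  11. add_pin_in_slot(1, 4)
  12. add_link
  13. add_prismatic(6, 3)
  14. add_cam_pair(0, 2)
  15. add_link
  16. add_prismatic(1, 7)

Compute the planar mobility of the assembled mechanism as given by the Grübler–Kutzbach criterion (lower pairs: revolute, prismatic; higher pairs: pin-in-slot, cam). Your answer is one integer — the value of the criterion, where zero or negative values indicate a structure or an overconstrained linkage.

M = 9

(L,J1,J2)=(1,0,0); link0 fixed
link1: (2,0,0)
link2: (3,0,0)
link3: (4,0,0)
C 1-3 [J2]: (4,0,1)
PS 3-2 [J2]: (4,0,2)
C 1-0 [J2]: (4,0,3)
link4: (5,0,3)
link5: (6,0,3)
PS 0-4 [J2]: (6,0,4)
R 3-5 [J1]: (6,1,4)
PS 1-4 [J2]: (6,1,5)
link6: (7,1,5)
P 6-3 [J1]: (7,2,5)
C 0-2 [J2]: (7,2,6)
link7: (8,2,6)
P 1-7 [J1]: (8,3,6)
Grübler: 3·7 − 2·3 − 6 = 9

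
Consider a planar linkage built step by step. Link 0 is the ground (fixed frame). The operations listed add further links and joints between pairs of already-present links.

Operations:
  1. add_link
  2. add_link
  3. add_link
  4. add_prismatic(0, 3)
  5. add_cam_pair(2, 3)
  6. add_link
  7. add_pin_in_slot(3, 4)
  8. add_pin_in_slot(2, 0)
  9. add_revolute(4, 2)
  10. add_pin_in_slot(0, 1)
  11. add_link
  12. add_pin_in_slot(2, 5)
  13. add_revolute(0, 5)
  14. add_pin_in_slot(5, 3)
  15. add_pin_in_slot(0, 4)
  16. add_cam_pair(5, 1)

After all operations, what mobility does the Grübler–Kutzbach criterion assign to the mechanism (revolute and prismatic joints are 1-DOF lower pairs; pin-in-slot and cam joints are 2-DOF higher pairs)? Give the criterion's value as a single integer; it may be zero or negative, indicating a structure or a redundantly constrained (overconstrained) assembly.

M = 1

(L,J1,J2)=(1,0,0); link0 fixed
link1: (2,0,0)
link2: (3,0,0)
link3: (4,0,0)
P 0-3 [J1]: (4,1,0)
C 2-3 [J2]: (4,1,1)
link4: (5,1,1)
PS 3-4 [J2]: (5,1,2)
PS 2-0 [J2]: (5,1,3)
R 4-2 [J1]: (5,2,3)
PS 0-1 [J2]: (5,2,4)
link5: (6,2,4)
PS 2-5 [J2]: (6,2,5)
R 0-5 [J1]: (6,3,5)
PS 5-3 [J2]: (6,3,6)
PS 0-4 [J2]: (6,3,7)
C 5-1 [J2]: (6,3,8)
Grübler: 3·5 − 2·3 − 8 = 1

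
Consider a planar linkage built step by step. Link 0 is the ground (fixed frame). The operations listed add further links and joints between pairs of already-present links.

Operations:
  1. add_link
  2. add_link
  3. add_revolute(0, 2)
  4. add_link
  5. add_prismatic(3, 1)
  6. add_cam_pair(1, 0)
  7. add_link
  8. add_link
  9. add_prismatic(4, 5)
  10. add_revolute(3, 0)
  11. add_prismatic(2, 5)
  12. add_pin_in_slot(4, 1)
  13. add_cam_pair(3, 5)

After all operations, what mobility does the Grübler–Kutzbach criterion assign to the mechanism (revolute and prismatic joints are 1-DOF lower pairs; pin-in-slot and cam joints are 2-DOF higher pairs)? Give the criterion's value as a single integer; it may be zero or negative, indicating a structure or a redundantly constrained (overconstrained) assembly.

(L,J1,J2)=(1,0,0); link0 fixed
link1: (2,0,0)
link2: (3,0,0)
R 0-2 [J1]: (3,1,0)
link3: (4,1,0)
P 3-1 [J1]: (4,2,0)
C 1-0 [J2]: (4,2,1)
link4: (5,2,1)
link5: (6,2,1)
P 4-5 [J1]: (6,3,1)
R 3-0 [J1]: (6,4,1)
P 2-5 [J1]: (6,5,1)
PS 4-1 [J2]: (6,5,2)
C 3-5 [J2]: (6,5,3)
Grübler: 3·5 − 2·5 − 3 = 2

M = 2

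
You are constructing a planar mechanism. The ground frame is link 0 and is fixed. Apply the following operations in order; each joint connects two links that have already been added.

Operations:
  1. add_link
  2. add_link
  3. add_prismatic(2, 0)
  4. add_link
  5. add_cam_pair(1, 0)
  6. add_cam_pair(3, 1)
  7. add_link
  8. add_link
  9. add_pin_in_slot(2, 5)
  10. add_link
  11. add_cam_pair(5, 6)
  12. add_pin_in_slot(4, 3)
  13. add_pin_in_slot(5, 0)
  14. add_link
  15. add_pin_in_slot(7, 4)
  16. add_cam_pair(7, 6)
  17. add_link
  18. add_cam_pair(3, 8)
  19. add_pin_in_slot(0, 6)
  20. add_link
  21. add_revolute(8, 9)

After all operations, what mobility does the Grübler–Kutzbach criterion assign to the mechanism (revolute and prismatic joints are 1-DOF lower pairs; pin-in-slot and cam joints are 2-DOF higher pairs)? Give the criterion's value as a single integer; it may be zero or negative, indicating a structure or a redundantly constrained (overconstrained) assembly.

[1;0;0] (link 0 is ground)
L+ [2;0;0]
L+ [3;0;0]
P(2,0)∈J1 [3;1;0]
L+ [4;1;0]
C(1,0)∈J2 [4;1;1]
C(3,1)∈J2 [4;1;2]
L+ [5;1;2]
L+ [6;1;2]
PS(2,5)∈J2 [6;1;3]
L+ [7;1;3]
C(5,6)∈J2 [7;1;4]
PS(4,3)∈J2 [7;1;5]
PS(5,0)∈J2 [7;1;6]
L+ [8;1;6]
PS(7,4)∈J2 [8;1;7]
C(7,6)∈J2 [8;1;8]
L+ [9;1;8]
C(3,8)∈J2 [9;1;9]
PS(0,6)∈J2 [9;1;10]
L+ [10;1;10]
R(8,9)∈J1 [10;2;10]
mobility = 27 − 4 − 10 = 13

M = 13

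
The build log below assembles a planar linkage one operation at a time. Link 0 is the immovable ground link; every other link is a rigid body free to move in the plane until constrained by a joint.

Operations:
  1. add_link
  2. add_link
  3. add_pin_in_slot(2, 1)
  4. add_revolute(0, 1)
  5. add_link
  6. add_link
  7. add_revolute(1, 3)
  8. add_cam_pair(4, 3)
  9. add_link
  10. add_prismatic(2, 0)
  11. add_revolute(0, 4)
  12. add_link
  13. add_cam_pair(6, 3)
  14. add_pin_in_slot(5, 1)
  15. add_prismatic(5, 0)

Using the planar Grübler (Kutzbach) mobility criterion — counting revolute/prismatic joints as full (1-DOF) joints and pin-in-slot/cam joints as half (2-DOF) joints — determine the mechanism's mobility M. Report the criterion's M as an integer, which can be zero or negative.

M = 4

ground; <1,0,0>
#1 <2,0,0>
#2 <3,0,0>
PS:2↔1 J2 <3,0,1>
R:0↔1 J1 <3,1,1>
#3 <4,1,1>
#4 <5,1,1>
R:1↔3 J1 <5,2,1>
C:4↔3 J2 <5,2,2>
#5 <6,2,2>
P:2↔0 J1 <6,3,2>
R:0↔4 J1 <6,4,2>
#6 <7,4,2>
C:6↔3 J2 <7,4,3>
PS:5↔1 J2 <7,4,4>
P:5↔0 J1 <7,5,4>
3×6 − 2×5 − 1×4 = 4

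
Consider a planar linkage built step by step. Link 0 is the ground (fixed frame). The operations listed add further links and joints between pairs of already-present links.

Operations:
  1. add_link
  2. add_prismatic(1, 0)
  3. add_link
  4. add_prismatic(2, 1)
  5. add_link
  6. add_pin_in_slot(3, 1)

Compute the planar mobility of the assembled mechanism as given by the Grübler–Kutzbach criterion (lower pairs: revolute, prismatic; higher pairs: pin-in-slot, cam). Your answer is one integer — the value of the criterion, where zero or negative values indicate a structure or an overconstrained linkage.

ground; <1,0,0>
#1 <2,0,0>
P:1↔0 J1 <2,1,0>
#2 <3,1,0>
P:2↔1 J1 <3,2,0>
#3 <4,2,0>
PS:3↔1 J2 <4,2,1>
3×3 − 2×2 − 1×1 = 4

M = 4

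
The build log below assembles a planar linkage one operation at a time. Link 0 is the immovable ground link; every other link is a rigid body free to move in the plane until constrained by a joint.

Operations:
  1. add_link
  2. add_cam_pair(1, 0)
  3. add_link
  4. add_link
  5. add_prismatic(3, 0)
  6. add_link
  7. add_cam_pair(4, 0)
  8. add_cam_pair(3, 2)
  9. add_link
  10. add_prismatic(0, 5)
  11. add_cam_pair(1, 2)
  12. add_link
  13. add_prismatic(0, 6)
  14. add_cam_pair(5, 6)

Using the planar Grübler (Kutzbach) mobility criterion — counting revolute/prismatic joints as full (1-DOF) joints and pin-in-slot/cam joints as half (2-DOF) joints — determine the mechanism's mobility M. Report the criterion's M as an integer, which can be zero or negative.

ground; <1,0,0>
#1 <2,0,0>
C:1↔0 J2 <2,0,1>
#2 <3,0,1>
#3 <4,0,1>
P:3↔0 J1 <4,1,1>
#4 <5,1,1>
C:4↔0 J2 <5,1,2>
C:3↔2 J2 <5,1,3>
#5 <6,1,3>
P:0↔5 J1 <6,2,3>
C:1↔2 J2 <6,2,4>
#6 <7,2,4>
P:0↔6 J1 <7,3,4>
C:5↔6 J2 <7,3,5>
3×6 − 2×3 − 1×5 = 7

M = 7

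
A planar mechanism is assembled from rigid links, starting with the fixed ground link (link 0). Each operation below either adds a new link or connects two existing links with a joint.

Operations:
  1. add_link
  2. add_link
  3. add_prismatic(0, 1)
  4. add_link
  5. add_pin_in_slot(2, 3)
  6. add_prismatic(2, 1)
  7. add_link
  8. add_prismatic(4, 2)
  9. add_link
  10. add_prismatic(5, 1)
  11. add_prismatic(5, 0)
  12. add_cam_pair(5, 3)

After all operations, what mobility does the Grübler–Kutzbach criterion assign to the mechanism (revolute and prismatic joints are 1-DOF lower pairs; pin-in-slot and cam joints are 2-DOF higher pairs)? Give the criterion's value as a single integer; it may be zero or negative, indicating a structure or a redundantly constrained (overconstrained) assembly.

M = 3

[1;0;0] (link 0 is ground)
L+ [2;0;0]
L+ [3;0;0]
P(0,1)∈J1 [3;1;0]
L+ [4;1;0]
PS(2,3)∈J2 [4;1;1]
P(2,1)∈J1 [4;2;1]
L+ [5;2;1]
P(4,2)∈J1 [5;3;1]
L+ [6;3;1]
P(5,1)∈J1 [6;4;1]
P(5,0)∈J1 [6;5;1]
C(5,3)∈J2 [6;5;2]
mobility = 15 − 10 − 2 = 3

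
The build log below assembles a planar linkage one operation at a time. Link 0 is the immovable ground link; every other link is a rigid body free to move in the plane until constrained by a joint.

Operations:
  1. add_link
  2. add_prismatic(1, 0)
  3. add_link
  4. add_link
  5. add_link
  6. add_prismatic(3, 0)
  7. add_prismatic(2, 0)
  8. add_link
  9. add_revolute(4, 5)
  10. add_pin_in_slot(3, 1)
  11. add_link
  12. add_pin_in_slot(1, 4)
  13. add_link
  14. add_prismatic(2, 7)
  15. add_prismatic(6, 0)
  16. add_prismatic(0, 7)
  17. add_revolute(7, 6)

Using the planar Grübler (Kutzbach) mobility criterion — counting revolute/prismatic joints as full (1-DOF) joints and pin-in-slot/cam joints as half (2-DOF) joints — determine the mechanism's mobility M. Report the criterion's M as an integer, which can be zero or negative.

M = 3

link 0 = ground. State L|J1|J2 = 1|0|0
+link1  2|0|0
P(1,0) f=1→J1  2|1|0
+link2  3|1|0
+link3  4|1|0
+link4  5|1|0
P(3,0) f=1→J1  5|2|0
P(2,0) f=1→J1  5|3|0
+link5  6|3|0
R(4,5) f=1→J1  6|4|0
PS(3,1) f=2→J2  6|4|1
+link6  7|4|1
PS(1,4) f=2→J2  7|4|2
+link7  8|4|2
P(2,7) f=1→J1  8|5|2
P(6,0) f=1→J1  8|6|2
P(0,7) f=1→J1  8|7|2
R(7,6) f=1→J1  8|8|2
M = 3(8−1)−2·8−2 = 21−16−2 = 3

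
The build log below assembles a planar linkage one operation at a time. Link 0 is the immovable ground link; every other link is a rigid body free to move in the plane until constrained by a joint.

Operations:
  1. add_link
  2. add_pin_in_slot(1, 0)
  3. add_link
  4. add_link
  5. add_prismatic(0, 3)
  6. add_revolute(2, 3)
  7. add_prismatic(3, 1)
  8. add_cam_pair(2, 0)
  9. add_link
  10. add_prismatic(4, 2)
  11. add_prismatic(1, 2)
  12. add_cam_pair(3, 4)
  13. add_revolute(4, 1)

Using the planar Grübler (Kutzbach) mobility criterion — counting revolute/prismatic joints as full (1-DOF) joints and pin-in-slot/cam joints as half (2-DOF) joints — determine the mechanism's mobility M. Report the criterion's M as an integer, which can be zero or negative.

M = -3

L=1 J1=0 J2=0
add link → L=2 J1=0 J2=0
PS@1,0 dof=2 J2 → L=2 J1=0 J2=1
add link → L=3 J1=0 J2=1
add link → L=4 J1=0 J2=1
P@0,3 dof=1 J1 → L=4 J1=1 J2=1
R@2,3 dof=1 J1 → L=4 J1=2 J2=1
P@3,1 dof=1 J1 → L=4 J1=3 J2=1
C@2,0 dof=2 J2 → L=4 J1=3 J2=2
add link → L=5 J1=3 J2=2
P@4,2 dof=1 J1 → L=5 J1=4 J2=2
P@1,2 dof=1 J1 → L=5 J1=5 J2=2
C@3,4 dof=2 J2 → L=5 J1=5 J2=3
R@4,1 dof=1 J1 → L=5 J1=6 J2=3
M=3(L−1)−2J1−J2=3·4−2·6−3=-3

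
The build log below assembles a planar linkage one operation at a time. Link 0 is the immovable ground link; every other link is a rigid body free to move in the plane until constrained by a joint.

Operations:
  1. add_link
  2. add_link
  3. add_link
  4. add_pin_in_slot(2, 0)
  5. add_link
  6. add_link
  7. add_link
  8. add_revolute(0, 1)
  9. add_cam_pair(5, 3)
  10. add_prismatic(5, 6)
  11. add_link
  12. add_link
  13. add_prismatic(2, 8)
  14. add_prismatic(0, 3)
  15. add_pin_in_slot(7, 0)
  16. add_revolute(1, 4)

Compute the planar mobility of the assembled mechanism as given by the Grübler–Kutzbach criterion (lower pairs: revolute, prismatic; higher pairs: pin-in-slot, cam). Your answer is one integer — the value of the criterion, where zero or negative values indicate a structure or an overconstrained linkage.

M = 11

link 0 = ground. State L|J1|J2 = 1|0|0
+link1  2|0|0
+link2  3|0|0
+link3  4|0|0
PS(2,0) f=2→J2  4|0|1
+link4  5|0|1
+link5  6|0|1
+link6  7|0|1
R(0,1) f=1→J1  7|1|1
C(5,3) f=2→J2  7|1|2
P(5,6) f=1→J1  7|2|2
+link7  8|2|2
+link8  9|2|2
P(2,8) f=1→J1  9|3|2
P(0,3) f=1→J1  9|4|2
PS(7,0) f=2→J2  9|4|3
R(1,4) f=1→J1  9|5|3
M = 3(9−1)−2·5−3 = 24−10−3 = 11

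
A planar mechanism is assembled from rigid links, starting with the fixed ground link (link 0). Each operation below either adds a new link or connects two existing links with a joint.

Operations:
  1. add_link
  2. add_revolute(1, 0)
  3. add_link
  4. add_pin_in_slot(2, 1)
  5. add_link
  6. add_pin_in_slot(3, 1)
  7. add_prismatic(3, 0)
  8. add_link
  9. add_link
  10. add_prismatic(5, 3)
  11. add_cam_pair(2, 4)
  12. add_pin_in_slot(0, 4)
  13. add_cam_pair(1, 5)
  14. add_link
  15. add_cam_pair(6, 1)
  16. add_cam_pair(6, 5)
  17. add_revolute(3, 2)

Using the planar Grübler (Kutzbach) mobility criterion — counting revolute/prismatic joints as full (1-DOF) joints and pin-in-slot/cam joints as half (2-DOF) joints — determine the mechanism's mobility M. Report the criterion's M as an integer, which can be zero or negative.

(L,J1,J2)=(1,0,0); link0 fixed
link1: (2,0,0)
R 1-0 [J1]: (2,1,0)
link2: (3,1,0)
PS 2-1 [J2]: (3,1,1)
link3: (4,1,1)
PS 3-1 [J2]: (4,1,2)
P 3-0 [J1]: (4,2,2)
link4: (5,2,2)
link5: (6,2,2)
P 5-3 [J1]: (6,3,2)
C 2-4 [J2]: (6,3,3)
PS 0-4 [J2]: (6,3,4)
C 1-5 [J2]: (6,3,5)
link6: (7,3,5)
C 6-1 [J2]: (7,3,6)
C 6-5 [J2]: (7,3,7)
R 3-2 [J1]: (7,4,7)
Grübler: 3·6 − 2·4 − 7 = 3

M = 3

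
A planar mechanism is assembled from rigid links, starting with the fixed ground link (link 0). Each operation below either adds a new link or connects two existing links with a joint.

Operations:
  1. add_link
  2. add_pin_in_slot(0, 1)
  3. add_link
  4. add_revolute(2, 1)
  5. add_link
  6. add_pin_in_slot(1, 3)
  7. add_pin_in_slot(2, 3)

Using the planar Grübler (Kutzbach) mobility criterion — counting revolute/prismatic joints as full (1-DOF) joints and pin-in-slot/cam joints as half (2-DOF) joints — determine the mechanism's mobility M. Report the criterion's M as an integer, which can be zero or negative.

[1;0;0] (link 0 is ground)
L+ [2;0;0]
PS(0,1)∈J2 [2;0;1]
L+ [3;0;1]
R(2,1)∈J1 [3;1;1]
L+ [4;1;1]
PS(1,3)∈J2 [4;1;2]
PS(2,3)∈J2 [4;1;3]
mobility = 9 − 2 − 3 = 4

M = 4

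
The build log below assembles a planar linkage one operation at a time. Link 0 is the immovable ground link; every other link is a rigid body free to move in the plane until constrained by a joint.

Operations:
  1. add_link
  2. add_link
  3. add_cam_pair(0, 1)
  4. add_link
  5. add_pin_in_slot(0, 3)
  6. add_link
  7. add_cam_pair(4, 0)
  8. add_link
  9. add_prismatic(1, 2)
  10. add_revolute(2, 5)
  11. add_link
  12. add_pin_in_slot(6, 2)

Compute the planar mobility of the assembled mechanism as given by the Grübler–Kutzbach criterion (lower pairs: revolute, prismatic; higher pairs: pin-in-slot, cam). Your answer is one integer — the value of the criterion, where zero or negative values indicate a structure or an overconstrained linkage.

link 0 = ground. State L|J1|J2 = 1|0|0
+link1  2|0|0
+link2  3|0|0
C(0,1) f=2→J2  3|0|1
+link3  4|0|1
PS(0,3) f=2→J2  4|0|2
+link4  5|0|2
C(4,0) f=2→J2  5|0|3
+link5  6|0|3
P(1,2) f=1→J1  6|1|3
R(2,5) f=1→J1  6|2|3
+link6  7|2|3
PS(6,2) f=2→J2  7|2|4
M = 3(7−1)−2·2−4 = 18−4−4 = 10

M = 10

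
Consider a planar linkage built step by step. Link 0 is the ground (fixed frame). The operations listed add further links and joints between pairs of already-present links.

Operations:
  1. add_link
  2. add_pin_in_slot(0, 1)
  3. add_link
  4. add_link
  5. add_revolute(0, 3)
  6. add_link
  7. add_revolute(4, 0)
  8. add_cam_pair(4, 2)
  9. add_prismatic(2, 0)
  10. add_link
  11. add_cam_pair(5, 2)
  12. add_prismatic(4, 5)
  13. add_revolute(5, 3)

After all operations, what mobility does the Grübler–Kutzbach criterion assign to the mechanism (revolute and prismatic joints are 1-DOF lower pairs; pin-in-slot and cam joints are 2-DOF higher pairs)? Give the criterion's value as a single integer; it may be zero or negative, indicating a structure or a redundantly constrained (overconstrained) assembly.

L=1 J1=0 J2=0
add link → L=2 J1=0 J2=0
PS@0,1 dof=2 J2 → L=2 J1=0 J2=1
add link → L=3 J1=0 J2=1
add link → L=4 J1=0 J2=1
R@0,3 dof=1 J1 → L=4 J1=1 J2=1
add link → L=5 J1=1 J2=1
R@4,0 dof=1 J1 → L=5 J1=2 J2=1
C@4,2 dof=2 J2 → L=5 J1=2 J2=2
P@2,0 dof=1 J1 → L=5 J1=3 J2=2
add link → L=6 J1=3 J2=2
C@5,2 dof=2 J2 → L=6 J1=3 J2=3
P@4,5 dof=1 J1 → L=6 J1=4 J2=3
R@5,3 dof=1 J1 → L=6 J1=5 J2=3
M=3(L−1)−2J1−J2=3·5−2·5−3=2

M = 2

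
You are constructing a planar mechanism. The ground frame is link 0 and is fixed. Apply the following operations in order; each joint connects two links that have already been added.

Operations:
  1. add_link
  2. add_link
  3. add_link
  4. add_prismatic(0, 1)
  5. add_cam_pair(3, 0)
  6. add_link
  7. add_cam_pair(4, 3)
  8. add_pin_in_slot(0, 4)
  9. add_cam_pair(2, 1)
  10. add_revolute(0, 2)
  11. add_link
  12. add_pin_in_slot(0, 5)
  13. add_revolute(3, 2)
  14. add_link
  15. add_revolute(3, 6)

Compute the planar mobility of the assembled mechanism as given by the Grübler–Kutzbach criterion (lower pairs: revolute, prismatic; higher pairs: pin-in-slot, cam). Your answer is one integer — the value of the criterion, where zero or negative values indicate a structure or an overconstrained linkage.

L=1 J1=0 J2=0
add link → L=2 J1=0 J2=0
add link → L=3 J1=0 J2=0
add link → L=4 J1=0 J2=0
P@0,1 dof=1 J1 → L=4 J1=1 J2=0
C@3,0 dof=2 J2 → L=4 J1=1 J2=1
add link → L=5 J1=1 J2=1
C@4,3 dof=2 J2 → L=5 J1=1 J2=2
PS@0,4 dof=2 J2 → L=5 J1=1 J2=3
C@2,1 dof=2 J2 → L=5 J1=1 J2=4
R@0,2 dof=1 J1 → L=5 J1=2 J2=4
add link → L=6 J1=2 J2=4
PS@0,5 dof=2 J2 → L=6 J1=2 J2=5
R@3,2 dof=1 J1 → L=6 J1=3 J2=5
add link → L=7 J1=3 J2=5
R@3,6 dof=1 J1 → L=7 J1=4 J2=5
M=3(L−1)−2J1−J2=3·6−2·4−5=5

M = 5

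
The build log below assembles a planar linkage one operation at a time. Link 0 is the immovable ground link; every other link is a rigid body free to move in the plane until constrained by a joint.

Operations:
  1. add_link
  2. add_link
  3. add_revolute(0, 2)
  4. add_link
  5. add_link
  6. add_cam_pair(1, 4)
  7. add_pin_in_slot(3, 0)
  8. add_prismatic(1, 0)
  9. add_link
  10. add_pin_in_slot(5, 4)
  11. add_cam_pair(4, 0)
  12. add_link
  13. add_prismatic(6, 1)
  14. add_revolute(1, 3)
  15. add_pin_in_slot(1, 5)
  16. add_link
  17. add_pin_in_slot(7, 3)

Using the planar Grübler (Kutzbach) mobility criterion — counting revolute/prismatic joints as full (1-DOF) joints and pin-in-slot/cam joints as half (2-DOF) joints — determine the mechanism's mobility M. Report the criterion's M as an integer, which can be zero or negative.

[1;0;0] (link 0 is ground)
L+ [2;0;0]
L+ [3;0;0]
R(0,2)∈J1 [3;1;0]
L+ [4;1;0]
L+ [5;1;0]
C(1,4)∈J2 [5;1;1]
PS(3,0)∈J2 [5;1;2]
P(1,0)∈J1 [5;2;2]
L+ [6;2;2]
PS(5,4)∈J2 [6;2;3]
C(4,0)∈J2 [6;2;4]
L+ [7;2;4]
P(6,1)∈J1 [7;3;4]
R(1,3)∈J1 [7;4;4]
PS(1,5)∈J2 [7;4;5]
L+ [8;4;5]
PS(7,3)∈J2 [8;4;6]
mobility = 21 − 8 − 6 = 7

M = 7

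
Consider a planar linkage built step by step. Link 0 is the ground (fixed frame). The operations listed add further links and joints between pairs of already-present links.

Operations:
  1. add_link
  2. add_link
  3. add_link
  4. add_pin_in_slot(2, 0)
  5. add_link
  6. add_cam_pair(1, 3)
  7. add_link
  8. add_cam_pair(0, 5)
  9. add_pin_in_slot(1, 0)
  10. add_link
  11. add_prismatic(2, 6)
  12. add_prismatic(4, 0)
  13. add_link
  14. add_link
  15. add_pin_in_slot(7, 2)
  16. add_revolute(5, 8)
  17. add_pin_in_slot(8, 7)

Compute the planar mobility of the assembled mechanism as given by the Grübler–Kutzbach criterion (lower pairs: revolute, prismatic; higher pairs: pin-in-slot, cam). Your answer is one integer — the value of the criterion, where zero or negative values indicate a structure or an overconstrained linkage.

M = 12

(L,J1,J2)=(1,0,0); link0 fixed
link1: (2,0,0)
link2: (3,0,0)
link3: (4,0,0)
PS 2-0 [J2]: (4,0,1)
link4: (5,0,1)
C 1-3 [J2]: (5,0,2)
link5: (6,0,2)
C 0-5 [J2]: (6,0,3)
PS 1-0 [J2]: (6,0,4)
link6: (7,0,4)
P 2-6 [J1]: (7,1,4)
P 4-0 [J1]: (7,2,4)
link7: (8,2,4)
link8: (9,2,4)
PS 7-2 [J2]: (9,2,5)
R 5-8 [J1]: (9,3,5)
PS 8-7 [J2]: (9,3,6)
Grübler: 3·8 − 2·3 − 6 = 12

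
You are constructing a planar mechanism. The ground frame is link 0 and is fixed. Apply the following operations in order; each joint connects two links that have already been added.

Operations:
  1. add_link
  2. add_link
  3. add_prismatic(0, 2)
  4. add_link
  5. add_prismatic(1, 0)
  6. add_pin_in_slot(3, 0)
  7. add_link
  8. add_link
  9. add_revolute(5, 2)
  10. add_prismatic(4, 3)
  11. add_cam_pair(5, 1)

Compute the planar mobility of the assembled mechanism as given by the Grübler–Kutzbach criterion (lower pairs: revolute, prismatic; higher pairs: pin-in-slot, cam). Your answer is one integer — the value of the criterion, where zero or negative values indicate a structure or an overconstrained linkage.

L=1 J1=0 J2=0
add link → L=2 J1=0 J2=0
add link → L=3 J1=0 J2=0
P@0,2 dof=1 J1 → L=3 J1=1 J2=0
add link → L=4 J1=1 J2=0
P@1,0 dof=1 J1 → L=4 J1=2 J2=0
PS@3,0 dof=2 J2 → L=4 J1=2 J2=1
add link → L=5 J1=2 J2=1
add link → L=6 J1=2 J2=1
R@5,2 dof=1 J1 → L=6 J1=3 J2=1
P@4,3 dof=1 J1 → L=6 J1=4 J2=1
C@5,1 dof=2 J2 → L=6 J1=4 J2=2
M=3(L−1)−2J1−J2=3·5−2·4−2=5

M = 5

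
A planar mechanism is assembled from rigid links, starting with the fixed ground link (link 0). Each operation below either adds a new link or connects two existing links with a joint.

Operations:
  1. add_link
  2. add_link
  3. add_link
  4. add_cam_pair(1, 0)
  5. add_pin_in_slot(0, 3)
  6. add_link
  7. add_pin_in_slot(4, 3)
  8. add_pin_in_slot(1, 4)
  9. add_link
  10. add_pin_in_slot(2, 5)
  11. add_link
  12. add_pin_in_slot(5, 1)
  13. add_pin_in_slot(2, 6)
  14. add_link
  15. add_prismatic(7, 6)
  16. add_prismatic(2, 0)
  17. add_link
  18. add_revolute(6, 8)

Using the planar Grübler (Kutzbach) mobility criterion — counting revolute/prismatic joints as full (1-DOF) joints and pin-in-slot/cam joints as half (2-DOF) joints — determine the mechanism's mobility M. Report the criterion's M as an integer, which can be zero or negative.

L=1 J1=0 J2=0
add link → L=2 J1=0 J2=0
add link → L=3 J1=0 J2=0
add link → L=4 J1=0 J2=0
C@1,0 dof=2 J2 → L=4 J1=0 J2=1
PS@0,3 dof=2 J2 → L=4 J1=0 J2=2
add link → L=5 J1=0 J2=2
PS@4,3 dof=2 J2 → L=5 J1=0 J2=3
PS@1,4 dof=2 J2 → L=5 J1=0 J2=4
add link → L=6 J1=0 J2=4
PS@2,5 dof=2 J2 → L=6 J1=0 J2=5
add link → L=7 J1=0 J2=5
PS@5,1 dof=2 J2 → L=7 J1=0 J2=6
PS@2,6 dof=2 J2 → L=7 J1=0 J2=7
add link → L=8 J1=0 J2=7
P@7,6 dof=1 J1 → L=8 J1=1 J2=7
P@2,0 dof=1 J1 → L=8 J1=2 J2=7
add link → L=9 J1=2 J2=7
R@6,8 dof=1 J1 → L=9 J1=3 J2=7
M=3(L−1)−2J1−J2=3·8−2·3−7=11

M = 11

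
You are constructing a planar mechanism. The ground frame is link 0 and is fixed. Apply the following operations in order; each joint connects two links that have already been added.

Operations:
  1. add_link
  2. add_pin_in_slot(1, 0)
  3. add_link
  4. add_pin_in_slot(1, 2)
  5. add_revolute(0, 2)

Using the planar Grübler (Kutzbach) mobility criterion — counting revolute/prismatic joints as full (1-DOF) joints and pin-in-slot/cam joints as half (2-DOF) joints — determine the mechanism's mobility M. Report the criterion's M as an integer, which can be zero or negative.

[1;0;0] (link 0 is ground)
L+ [2;0;0]
PS(1,0)∈J2 [2;0;1]
L+ [3;0;1]
PS(1,2)∈J2 [3;0;2]
R(0,2)∈J1 [3;1;2]
mobility = 6 − 2 − 2 = 2

M = 2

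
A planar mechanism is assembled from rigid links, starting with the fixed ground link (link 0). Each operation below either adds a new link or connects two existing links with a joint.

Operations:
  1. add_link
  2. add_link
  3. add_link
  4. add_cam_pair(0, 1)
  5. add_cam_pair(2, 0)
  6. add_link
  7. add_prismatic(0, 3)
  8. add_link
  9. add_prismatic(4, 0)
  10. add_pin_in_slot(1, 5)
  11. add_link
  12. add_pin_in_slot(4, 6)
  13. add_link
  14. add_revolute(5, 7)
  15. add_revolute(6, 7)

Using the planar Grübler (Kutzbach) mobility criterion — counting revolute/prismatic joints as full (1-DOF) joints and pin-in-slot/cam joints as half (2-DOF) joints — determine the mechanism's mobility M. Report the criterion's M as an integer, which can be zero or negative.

[1;0;0] (link 0 is ground)
L+ [2;0;0]
L+ [3;0;0]
L+ [4;0;0]
C(0,1)∈J2 [4;0;1]
C(2,0)∈J2 [4;0;2]
L+ [5;0;2]
P(0,3)∈J1 [5;1;2]
L+ [6;1;2]
P(4,0)∈J1 [6;2;2]
PS(1,5)∈J2 [6;2;3]
L+ [7;2;3]
PS(4,6)∈J2 [7;2;4]
L+ [8;2;4]
R(5,7)∈J1 [8;3;4]
R(6,7)∈J1 [8;4;4]
mobility = 21 − 8 − 4 = 9

M = 9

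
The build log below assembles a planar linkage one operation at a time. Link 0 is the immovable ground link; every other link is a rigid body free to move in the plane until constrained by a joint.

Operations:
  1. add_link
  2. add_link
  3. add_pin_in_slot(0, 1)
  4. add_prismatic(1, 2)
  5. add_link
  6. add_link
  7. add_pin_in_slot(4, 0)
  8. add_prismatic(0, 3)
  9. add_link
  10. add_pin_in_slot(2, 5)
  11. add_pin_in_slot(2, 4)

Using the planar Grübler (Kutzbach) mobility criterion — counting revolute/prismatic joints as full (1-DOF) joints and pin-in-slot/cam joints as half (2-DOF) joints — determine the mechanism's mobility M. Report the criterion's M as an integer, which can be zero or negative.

M = 7

link 0 = ground. State L|J1|J2 = 1|0|0
+link1  2|0|0
+link2  3|0|0
PS(0,1) f=2→J2  3|0|1
P(1,2) f=1→J1  3|1|1
+link3  4|1|1
+link4  5|1|1
PS(4,0) f=2→J2  5|1|2
P(0,3) f=1→J1  5|2|2
+link5  6|2|2
PS(2,5) f=2→J2  6|2|3
PS(2,4) f=2→J2  6|2|4
M = 3(6−1)−2·2−4 = 15−4−4 = 7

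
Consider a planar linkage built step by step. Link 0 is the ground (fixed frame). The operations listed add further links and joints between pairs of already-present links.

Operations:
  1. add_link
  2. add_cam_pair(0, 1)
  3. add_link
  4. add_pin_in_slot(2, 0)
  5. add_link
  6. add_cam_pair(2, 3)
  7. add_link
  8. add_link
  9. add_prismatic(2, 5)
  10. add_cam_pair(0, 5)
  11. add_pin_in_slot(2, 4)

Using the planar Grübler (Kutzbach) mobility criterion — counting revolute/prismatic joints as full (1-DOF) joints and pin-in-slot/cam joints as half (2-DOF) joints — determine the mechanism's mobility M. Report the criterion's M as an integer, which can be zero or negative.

M = 8

L=1 J1=0 J2=0
add link → L=2 J1=0 J2=0
C@0,1 dof=2 J2 → L=2 J1=0 J2=1
add link → L=3 J1=0 J2=1
PS@2,0 dof=2 J2 → L=3 J1=0 J2=2
add link → L=4 J1=0 J2=2
C@2,3 dof=2 J2 → L=4 J1=0 J2=3
add link → L=5 J1=0 J2=3
add link → L=6 J1=0 J2=3
P@2,5 dof=1 J1 → L=6 J1=1 J2=3
C@0,5 dof=2 J2 → L=6 J1=1 J2=4
PS@2,4 dof=2 J2 → L=6 J1=1 J2=5
M=3(L−1)−2J1−J2=3·5−2·1−5=8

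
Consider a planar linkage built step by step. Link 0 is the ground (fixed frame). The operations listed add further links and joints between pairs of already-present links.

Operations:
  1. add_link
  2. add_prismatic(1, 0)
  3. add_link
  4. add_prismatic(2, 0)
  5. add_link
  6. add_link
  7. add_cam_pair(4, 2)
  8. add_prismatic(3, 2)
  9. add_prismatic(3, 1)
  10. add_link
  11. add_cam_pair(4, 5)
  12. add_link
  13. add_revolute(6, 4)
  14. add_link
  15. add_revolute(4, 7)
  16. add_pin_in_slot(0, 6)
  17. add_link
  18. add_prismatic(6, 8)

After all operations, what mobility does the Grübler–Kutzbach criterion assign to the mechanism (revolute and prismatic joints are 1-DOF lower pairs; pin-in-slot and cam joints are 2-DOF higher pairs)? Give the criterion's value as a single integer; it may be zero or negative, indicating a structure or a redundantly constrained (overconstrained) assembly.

M = 7

ground; <1,0,0>
#1 <2,0,0>
P:1↔0 J1 <2,1,0>
#2 <3,1,0>
P:2↔0 J1 <3,2,0>
#3 <4,2,0>
#4 <5,2,0>
C:4↔2 J2 <5,2,1>
P:3↔2 J1 <5,3,1>
P:3↔1 J1 <5,4,1>
#5 <6,4,1>
C:4↔5 J2 <6,4,2>
#6 <7,4,2>
R:6↔4 J1 <7,5,2>
#7 <8,5,2>
R:4↔7 J1 <8,6,2>
PS:0↔6 J2 <8,6,3>
#8 <9,6,3>
P:6↔8 J1 <9,7,3>
3×8 − 2×7 − 1×3 = 7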